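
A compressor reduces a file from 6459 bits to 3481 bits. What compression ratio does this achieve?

Compression ratio = Original / Compressed
= 6459 / 3481 = 1.86:1


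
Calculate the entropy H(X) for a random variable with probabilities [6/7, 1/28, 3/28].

H(X) = -Σ p(x) log₂ p(x)
  -6/7 × log₂(6/7) = 0.1906
  -1/28 × log₂(1/28) = 0.1717
  -3/28 × log₂(3/28) = 0.3453
H(X) = 0.7076 bits


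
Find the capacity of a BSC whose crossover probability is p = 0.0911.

For BSC with error probability p:
C = 1 - H(p) where H(p) is binary entropy
H(0.0911) = -0.0911 × log₂(0.0911) - 0.9089 × log₂(0.9089)
H(p) = 0.4401
C = 1 - 0.4401 = 0.5599 bits/use


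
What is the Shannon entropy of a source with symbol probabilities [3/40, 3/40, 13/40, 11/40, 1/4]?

H(X) = -Σ p(x) log₂ p(x)
  -3/40 × log₂(3/40) = 0.2803
  -3/40 × log₂(3/40) = 0.2803
  -13/40 × log₂(13/40) = 0.5270
  -11/40 × log₂(11/40) = 0.5122
  -1/4 × log₂(1/4) = 0.5000
H(X) = 2.0997 bits


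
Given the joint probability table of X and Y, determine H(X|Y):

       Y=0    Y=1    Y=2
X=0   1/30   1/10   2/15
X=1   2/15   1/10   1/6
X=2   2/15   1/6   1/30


H(X|Y) = Σ_y p(y) H(X|Y=y)
  p(Y=0) = 3/10, H(X|Y=0) = 1.3921
  p(Y=1) = 11/30, H(X|Y=1) = 1.5395
  p(Y=2) = 1/3, H(X|Y=2) = 1.3610
H(X|Y) = 0.3000×1.3921 + 0.3667×1.5395 + 0.3333×1.3610 = 1.4358 bits


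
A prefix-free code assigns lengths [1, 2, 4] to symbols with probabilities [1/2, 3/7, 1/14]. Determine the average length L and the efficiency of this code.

Average length L = Σ p_i × l_i = 1.6429 bits
Entropy H = 1.2958 bits
Efficiency η = H/L × 100% = 78.88%


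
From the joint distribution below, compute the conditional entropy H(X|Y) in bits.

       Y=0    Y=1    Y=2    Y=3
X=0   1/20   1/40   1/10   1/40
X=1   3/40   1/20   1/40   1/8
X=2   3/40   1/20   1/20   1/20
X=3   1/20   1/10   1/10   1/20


H(X|Y) = Σ_y p(y) H(X|Y=y)
  p(Y=0) = 1/4, H(X|Y=0) = 1.9710
  p(Y=1) = 9/40, H(X|Y=1) = 1.8366
  p(Y=2) = 11/40, H(X|Y=2) = 1.8231
  p(Y=3) = 1/4, H(X|Y=3) = 1.7610
H(X|Y) = 0.2500×1.9710 + 0.2250×1.8366 + 0.2750×1.8231 + 0.2500×1.7610 = 1.8476 bits


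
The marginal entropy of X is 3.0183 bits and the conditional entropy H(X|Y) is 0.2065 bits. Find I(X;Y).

I(X;Y) = H(X) - H(X|Y)
I(X;Y) = 3.0183 - 0.2065 = 2.8118 bits


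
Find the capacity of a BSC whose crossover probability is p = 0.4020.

For BSC with error probability p:
C = 1 - H(p) where H(p) is binary entropy
H(0.4020) = -0.4020 × log₂(0.4020) - 0.5980 × log₂(0.5980)
H(p) = 0.9721
C = 1 - 0.9721 = 0.0279 bits/use


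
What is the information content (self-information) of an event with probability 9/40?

Information content I(x) = -log₂(p(x))
I = -log₂(9/40) = -log₂(0.2250)
I = 2.1520 bits


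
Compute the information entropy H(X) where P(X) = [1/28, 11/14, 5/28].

H(X) = -Σ p(x) log₂ p(x)
  -1/28 × log₂(1/28) = 0.1717
  -11/14 × log₂(11/14) = 0.2734
  -5/28 × log₂(5/28) = 0.4438
H(X) = 0.8889 bits


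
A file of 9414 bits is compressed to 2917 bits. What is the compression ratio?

Compression ratio = Original / Compressed
= 9414 / 2917 = 3.23:1


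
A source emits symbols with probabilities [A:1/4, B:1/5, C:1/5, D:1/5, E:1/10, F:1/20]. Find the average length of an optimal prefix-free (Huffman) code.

Huffman tree construction:
Combine smallest probabilities repeatedly
Resulting codes:
  A: 10 (length 2)
  B: 111 (length 3)
  C: 00 (length 2)
  D: 01 (length 2)
  E: 1101 (length 4)
  F: 1100 (length 4)
Average length = Σ p(s) × length(s) = 2.5000 bits


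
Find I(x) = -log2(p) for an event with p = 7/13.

Information content I(x) = -log₂(p(x))
I = -log₂(7/13) = -log₂(0.5385)
I = 0.8931 bits


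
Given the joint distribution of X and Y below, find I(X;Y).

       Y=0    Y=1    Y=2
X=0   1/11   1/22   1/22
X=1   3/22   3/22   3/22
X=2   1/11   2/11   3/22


H(X) = 1.5022, H(Y) = 1.5820, H(X,Y) = 3.0495
I(X;Y) = H(X) + H(Y) - H(X,Y) = 0.0348 bits


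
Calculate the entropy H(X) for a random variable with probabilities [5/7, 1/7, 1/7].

H(X) = -Σ p(x) log₂ p(x)
  -5/7 × log₂(5/7) = 0.3467
  -1/7 × log₂(1/7) = 0.4011
  -1/7 × log₂(1/7) = 0.4011
H(X) = 1.1488 bits


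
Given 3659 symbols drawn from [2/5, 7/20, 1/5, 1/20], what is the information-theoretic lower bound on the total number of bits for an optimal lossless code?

Entropy H = 1.7394 bits/symbol
Minimum bits = H × n = 1.7394 × 3659
= 6364.30 bits


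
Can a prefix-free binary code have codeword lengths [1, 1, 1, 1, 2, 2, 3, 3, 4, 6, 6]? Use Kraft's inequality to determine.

Kraft inequality: Σ 2^(-l_i) ≤ 1 for prefix-free code
Calculating: 2^(-1) + 2^(-1) + 2^(-1) + 2^(-1) + 2^(-2) + 2^(-2) + 2^(-3) + 2^(-3) + 2^(-4) + 2^(-6) + 2^(-6)
= 0.5 + 0.5 + 0.5 + 0.5 + 0.25 + 0.25 + 0.125 + 0.125 + 0.0625 + 0.015625 + 0.015625
= 2.8438
Since 2.8438 > 1, prefix-free code does not exist


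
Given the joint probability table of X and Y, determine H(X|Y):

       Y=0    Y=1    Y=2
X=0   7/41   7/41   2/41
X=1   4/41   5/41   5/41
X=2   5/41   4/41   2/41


H(X|Y) = Σ_y p(y) H(X|Y=y)
  p(Y=0) = 16/41, H(X|Y=0) = 1.5462
  p(Y=1) = 16/41, H(X|Y=1) = 1.5462
  p(Y=2) = 9/41, H(X|Y=2) = 1.4355
H(X|Y) = 0.3902×1.5462 + 0.3902×1.5462 + 0.2195×1.4355 = 1.5219 bits


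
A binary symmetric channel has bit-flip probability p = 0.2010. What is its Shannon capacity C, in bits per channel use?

For BSC with error probability p:
C = 1 - H(p) where H(p) is binary entropy
H(0.2010) = -0.2010 × log₂(0.2010) - 0.7990 × log₂(0.7990)
H(p) = 0.7239
C = 1 - 0.7239 = 0.2761 bits/use


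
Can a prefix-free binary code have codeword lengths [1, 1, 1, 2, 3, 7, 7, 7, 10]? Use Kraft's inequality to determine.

Kraft inequality: Σ 2^(-l_i) ≤ 1 for prefix-free code
Calculating: 2^(-1) + 2^(-1) + 2^(-1) + 2^(-2) + 2^(-3) + 2^(-7) + 2^(-7) + 2^(-7) + 2^(-10)
= 0.5 + 0.5 + 0.5 + 0.25 + 0.125 + 0.0078125 + 0.0078125 + 0.0078125 + 0.0009765625
= 1.8994
Since 1.8994 > 1, prefix-free code does not exist


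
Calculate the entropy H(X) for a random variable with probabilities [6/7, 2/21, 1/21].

H(X) = -Σ p(x) log₂ p(x)
  -6/7 × log₂(6/7) = 0.1906
  -2/21 × log₂(2/21) = 0.3231
  -1/21 × log₂(1/21) = 0.2092
H(X) = 0.7229 bits


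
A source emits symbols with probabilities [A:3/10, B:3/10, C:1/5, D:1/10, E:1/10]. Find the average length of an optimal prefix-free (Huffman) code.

Huffman tree construction:
Combine smallest probabilities repeatedly
Resulting codes:
  A: 10 (length 2)
  B: 11 (length 2)
  C: 00 (length 2)
  D: 010 (length 3)
  E: 011 (length 3)
Average length = Σ p(s) × length(s) = 2.2000 bits


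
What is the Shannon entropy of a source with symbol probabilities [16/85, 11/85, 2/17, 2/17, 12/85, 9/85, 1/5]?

H(X) = -Σ p(x) log₂ p(x)
  -16/85 × log₂(16/85) = 0.4535
  -11/85 × log₂(11/85) = 0.3818
  -2/17 × log₂(2/17) = 0.3632
  -2/17 × log₂(2/17) = 0.3632
  -12/85 × log₂(12/85) = 0.3987
  -9/85 × log₂(9/85) = 0.3430
  -1/5 × log₂(1/5) = 0.4644
H(X) = 2.7679 bits


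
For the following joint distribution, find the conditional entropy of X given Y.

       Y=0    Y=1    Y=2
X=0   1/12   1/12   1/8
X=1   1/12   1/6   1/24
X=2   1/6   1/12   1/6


H(X|Y) = Σ_y p(y) H(X|Y=y)
  p(Y=0) = 1/3, H(X|Y=0) = 1.5000
  p(Y=1) = 1/3, H(X|Y=1) = 1.5000
  p(Y=2) = 1/3, H(X|Y=2) = 1.4056
H(X|Y) = 0.3333×1.5000 + 0.3333×1.5000 + 0.3333×1.4056 = 1.4685 bits


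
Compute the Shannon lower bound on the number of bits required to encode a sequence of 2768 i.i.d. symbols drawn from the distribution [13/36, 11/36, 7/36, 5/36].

Entropy H = 1.9082 bits/symbol
Minimum bits = H × n = 1.9082 × 2768
= 5282.01 bits


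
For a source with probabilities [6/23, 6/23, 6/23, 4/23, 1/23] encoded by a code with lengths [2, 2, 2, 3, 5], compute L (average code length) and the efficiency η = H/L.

Average length L = Σ p_i × l_i = 2.3043 bits
Entropy H = 2.1527 bits
Efficiency η = H/L × 100% = 93.42%


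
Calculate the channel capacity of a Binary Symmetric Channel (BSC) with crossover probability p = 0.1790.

For BSC with error probability p:
C = 1 - H(p) where H(p) is binary entropy
H(0.1790) = -0.1790 × log₂(0.1790) - 0.8210 × log₂(0.8210)
H(p) = 0.6779
C = 1 - 0.6779 = 0.3221 bits/use


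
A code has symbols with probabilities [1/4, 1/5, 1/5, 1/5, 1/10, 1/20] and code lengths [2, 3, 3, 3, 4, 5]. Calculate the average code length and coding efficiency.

Average length L = Σ p_i × l_i = 2.9500 bits
Entropy H = 2.4414 bits
Efficiency η = H/L × 100% = 82.76%


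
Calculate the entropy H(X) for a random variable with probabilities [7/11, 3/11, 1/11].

H(X) = -Σ p(x) log₂ p(x)
  -7/11 × log₂(7/11) = 0.4150
  -3/11 × log₂(3/11) = 0.5112
  -1/11 × log₂(1/11) = 0.3145
H(X) = 1.2407 bits


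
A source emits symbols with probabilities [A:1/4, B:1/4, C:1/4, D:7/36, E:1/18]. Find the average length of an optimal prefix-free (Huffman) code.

Huffman tree construction:
Combine smallest probabilities repeatedly
Resulting codes:
  A: 00 (length 2)
  B: 01 (length 2)
  C: 10 (length 2)
  D: 111 (length 3)
  E: 110 (length 3)
Average length = Σ p(s) × length(s) = 2.2500 bits


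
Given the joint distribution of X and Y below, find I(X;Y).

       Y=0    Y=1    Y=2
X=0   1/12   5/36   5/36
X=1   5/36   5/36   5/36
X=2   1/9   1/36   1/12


H(X) = 1.5391, H(Y) = 1.5816, H(X,Y) = 3.0711
I(X;Y) = H(X) + H(Y) - H(X,Y) = 0.0496 bits


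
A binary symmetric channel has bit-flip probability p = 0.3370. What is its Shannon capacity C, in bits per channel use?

For BSC with error probability p:
C = 1 - H(p) where H(p) is binary entropy
H(0.3370) = -0.3370 × log₂(0.3370) - 0.6630 × log₂(0.6630)
H(p) = 0.9219
C = 1 - 0.9219 = 0.0781 bits/use


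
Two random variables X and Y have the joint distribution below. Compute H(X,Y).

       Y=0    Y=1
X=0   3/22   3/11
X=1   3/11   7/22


H(X,Y) = -Σ p(x,y) log₂ p(x,y)
  p(0,0)=3/22: -0.1364 × log₂(0.1364) = 0.3920
  p(0,1)=3/11: -0.2727 × log₂(0.2727) = 0.5112
  p(1,0)=3/11: -0.2727 × log₂(0.2727) = 0.5112
  p(1,1)=7/22: -0.3182 × log₂(0.3182) = 0.5257
H(X,Y) = 1.9401 bits


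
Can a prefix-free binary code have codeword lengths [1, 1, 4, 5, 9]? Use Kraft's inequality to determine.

Kraft inequality: Σ 2^(-l_i) ≤ 1 for prefix-free code
Calculating: 2^(-1) + 2^(-1) + 2^(-4) + 2^(-5) + 2^(-9)
= 0.5 + 0.5 + 0.0625 + 0.03125 + 0.001953125
= 1.0957
Since 1.0957 > 1, prefix-free code does not exist


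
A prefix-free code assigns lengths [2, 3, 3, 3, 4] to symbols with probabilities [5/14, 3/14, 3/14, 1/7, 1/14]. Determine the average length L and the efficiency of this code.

Average length L = Σ p_i × l_i = 2.7143 bits
Entropy H = 2.1560 bits
Efficiency η = H/L × 100% = 79.43%


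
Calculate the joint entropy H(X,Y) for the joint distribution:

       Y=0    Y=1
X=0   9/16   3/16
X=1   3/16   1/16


H(X,Y) = -Σ p(x,y) log₂ p(x,y)
  p(0,0)=9/16: -0.5625 × log₂(0.5625) = 0.4669
  p(0,1)=3/16: -0.1875 × log₂(0.1875) = 0.4528
  p(1,0)=3/16: -0.1875 × log₂(0.1875) = 0.4528
  p(1,1)=1/16: -0.0625 × log₂(0.0625) = 0.2500
H(X,Y) = 1.6226 bits


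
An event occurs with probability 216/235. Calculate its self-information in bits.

Information content I(x) = -log₂(p(x))
I = -log₂(216/235) = -log₂(0.9191)
I = 0.1216 bits


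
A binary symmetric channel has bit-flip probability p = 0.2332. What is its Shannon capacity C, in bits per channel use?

For BSC with error probability p:
C = 1 - H(p) where H(p) is binary entropy
H(0.2332) = -0.2332 × log₂(0.2332) - 0.7668 × log₂(0.7668)
H(p) = 0.7835
C = 1 - 0.7835 = 0.2165 bits/use


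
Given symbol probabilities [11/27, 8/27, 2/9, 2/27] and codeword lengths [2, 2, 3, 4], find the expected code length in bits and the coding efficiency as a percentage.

Average length L = Σ p_i × l_i = 2.3704 bits
Entropy H = 1.8081 bits
Efficiency η = H/L × 100% = 76.28%


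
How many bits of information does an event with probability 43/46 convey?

Information content I(x) = -log₂(p(x))
I = -log₂(43/46) = -log₂(0.9348)
I = 0.0973 bits


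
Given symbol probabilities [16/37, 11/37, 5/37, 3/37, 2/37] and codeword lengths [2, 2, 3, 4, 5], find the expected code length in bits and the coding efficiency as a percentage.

Average length L = Σ p_i × l_i = 2.4595 bits
Entropy H = 1.9549 bits
Efficiency η = H/L × 100% = 79.49%


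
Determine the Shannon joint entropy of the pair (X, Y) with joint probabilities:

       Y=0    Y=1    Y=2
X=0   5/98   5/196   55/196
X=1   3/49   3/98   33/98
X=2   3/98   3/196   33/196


H(X,Y) = -Σ p(x,y) log₂ p(x,y)
  p(0,0)=5/98: -0.0510 × log₂(0.0510) = 0.2190
  p(0,1)=5/196: -0.0255 × log₂(0.0255) = 0.1350
  p(0,2)=55/196: -0.2806 × log₂(0.2806) = 0.5145
  p(1,0)=3/49: -0.0612 × log₂(0.0612) = 0.2467
  p(1,1)=3/98: -0.0306 × log₂(0.0306) = 0.1540
  p(1,2)=33/98: -0.3367 × log₂(0.3367) = 0.5288
  p(2,0)=3/98: -0.0306 × log₂(0.0306) = 0.1540
  p(2,1)=3/196: -0.0153 × log₂(0.0153) = 0.0923
  p(2,2)=33/196: -0.1684 × log₂(0.1684) = 0.4328
H(X,Y) = 2.4770 bits


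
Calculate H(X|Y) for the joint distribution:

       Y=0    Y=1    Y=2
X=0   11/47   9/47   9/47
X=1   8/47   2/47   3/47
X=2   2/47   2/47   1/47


H(X|Y) = Σ_y p(y) H(X|Y=y)
  p(Y=0) = 21/47, H(X|Y=0) = 1.3421
  p(Y=1) = 13/47, H(X|Y=1) = 1.1982
  p(Y=2) = 13/47, H(X|Y=2) = 1.1401
H(X|Y) = 0.4468×1.3421 + 0.2766×1.1982 + 0.2766×1.1401 = 1.2464 bits


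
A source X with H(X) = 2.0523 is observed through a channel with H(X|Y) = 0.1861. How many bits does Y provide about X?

I(X;Y) = H(X) - H(X|Y)
I(X;Y) = 2.0523 - 0.1861 = 1.8662 bits


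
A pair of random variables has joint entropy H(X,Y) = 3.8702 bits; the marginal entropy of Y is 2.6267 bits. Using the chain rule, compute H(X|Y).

Chain rule: H(X,Y) = H(X|Y) + H(Y)
H(X|Y) = H(X,Y) - H(Y) = 3.8702 - 2.6267 = 1.2435 bits


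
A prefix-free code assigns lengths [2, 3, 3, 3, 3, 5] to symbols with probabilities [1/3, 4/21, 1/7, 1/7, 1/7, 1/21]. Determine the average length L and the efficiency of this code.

Average length L = Σ p_i × l_i = 2.7619 bits
Entropy H = 2.3963 bits
Efficiency η = H/L × 100% = 86.76%


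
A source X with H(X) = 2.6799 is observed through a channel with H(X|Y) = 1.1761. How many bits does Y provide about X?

I(X;Y) = H(X) - H(X|Y)
I(X;Y) = 2.6799 - 1.1761 = 1.5038 bits


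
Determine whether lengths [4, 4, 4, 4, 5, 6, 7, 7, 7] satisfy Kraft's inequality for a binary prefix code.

Kraft inequality: Σ 2^(-l_i) ≤ 1 for prefix-free code
Calculating: 2^(-4) + 2^(-4) + 2^(-4) + 2^(-4) + 2^(-5) + 2^(-6) + 2^(-7) + 2^(-7) + 2^(-7)
= 0.0625 + 0.0625 + 0.0625 + 0.0625 + 0.03125 + 0.015625 + 0.0078125 + 0.0078125 + 0.0078125
= 0.3203
Since 0.3203 ≤ 1, prefix-free code exists


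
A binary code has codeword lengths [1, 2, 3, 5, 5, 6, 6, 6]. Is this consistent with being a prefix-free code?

Kraft inequality: Σ 2^(-l_i) ≤ 1 for prefix-free code
Calculating: 2^(-1) + 2^(-2) + 2^(-3) + 2^(-5) + 2^(-5) + 2^(-6) + 2^(-6) + 2^(-6)
= 0.5 + 0.25 + 0.125 + 0.03125 + 0.03125 + 0.015625 + 0.015625 + 0.015625
= 0.9844
Since 0.9844 ≤ 1, prefix-free code exists


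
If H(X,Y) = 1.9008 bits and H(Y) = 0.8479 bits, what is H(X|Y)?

Chain rule: H(X,Y) = H(X|Y) + H(Y)
H(X|Y) = H(X,Y) - H(Y) = 1.9008 - 0.8479 = 1.0529 bits


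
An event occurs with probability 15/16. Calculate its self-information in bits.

Information content I(x) = -log₂(p(x))
I = -log₂(15/16) = -log₂(0.9375)
I = 0.0931 bits


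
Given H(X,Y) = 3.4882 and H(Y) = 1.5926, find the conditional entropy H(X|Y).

Chain rule: H(X,Y) = H(X|Y) + H(Y)
H(X|Y) = H(X,Y) - H(Y) = 3.4882 - 1.5926 = 1.8956 bits


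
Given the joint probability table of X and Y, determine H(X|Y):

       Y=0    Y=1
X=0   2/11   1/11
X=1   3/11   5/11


H(X|Y) = Σ_y p(y) H(X|Y=y)
  p(Y=0) = 5/11, H(X|Y=0) = 0.9710
  p(Y=1) = 6/11, H(X|Y=1) = 0.6500
H(X|Y) = 0.4545×0.9710 + 0.5455×0.6500 = 0.7959 bits


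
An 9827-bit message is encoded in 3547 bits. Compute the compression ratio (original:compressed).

Compression ratio = Original / Compressed
= 9827 / 3547 = 2.77:1


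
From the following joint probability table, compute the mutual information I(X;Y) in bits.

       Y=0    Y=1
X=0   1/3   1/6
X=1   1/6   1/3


H(X) = 1.0000, H(Y) = 1.0000, H(X,Y) = 1.9183
I(X;Y) = H(X) + H(Y) - H(X,Y) = 0.0817 bits


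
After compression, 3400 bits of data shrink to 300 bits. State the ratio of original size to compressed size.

Compression ratio = Original / Compressed
= 3400 / 300 = 11.33:1


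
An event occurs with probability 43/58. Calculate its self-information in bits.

Information content I(x) = -log₂(p(x))
I = -log₂(43/58) = -log₂(0.7414)
I = 0.4317 bits


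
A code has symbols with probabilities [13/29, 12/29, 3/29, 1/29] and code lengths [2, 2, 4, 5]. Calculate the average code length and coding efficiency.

Average length L = Σ p_i × l_i = 2.3103 bits
Entropy H = 1.5518 bits
Efficiency η = H/L × 100% = 67.17%


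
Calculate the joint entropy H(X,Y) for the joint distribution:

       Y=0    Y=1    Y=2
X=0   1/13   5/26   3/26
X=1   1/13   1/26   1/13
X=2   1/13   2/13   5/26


H(X,Y) = -Σ p(x,y) log₂ p(x,y)
  p(0,0)=1/13: -0.0769 × log₂(0.0769) = 0.2846
  p(0,1)=5/26: -0.1923 × log₂(0.1923) = 0.4574
  p(0,2)=3/26: -0.1154 × log₂(0.1154) = 0.3595
  p(1,0)=1/13: -0.0769 × log₂(0.0769) = 0.2846
  p(1,1)=1/26: -0.0385 × log₂(0.0385) = 0.1808
  p(1,2)=1/13: -0.0769 × log₂(0.0769) = 0.2846
  p(2,0)=1/13: -0.0769 × log₂(0.0769) = 0.2846
  p(2,1)=2/13: -0.1538 × log₂(0.1538) = 0.4155
  p(2,2)=5/26: -0.1923 × log₂(0.1923) = 0.4574
H(X,Y) = 3.0091 bits


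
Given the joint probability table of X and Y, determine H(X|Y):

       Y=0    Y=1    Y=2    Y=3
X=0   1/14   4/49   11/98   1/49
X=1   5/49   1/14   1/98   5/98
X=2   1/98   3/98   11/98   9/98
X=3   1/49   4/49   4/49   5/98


H(X|Y) = Σ_y p(y) H(X|Y=y)
  p(Y=0) = 10/49, H(X|Y=0) = 1.5784
  p(Y=1) = 13/49, H(X|Y=1) = 1.9156
  p(Y=2) = 31/98, H(X|Y=2) = 1.7249
  p(Y=3) = 3/14, H(X|Y=3) = 1.8329
H(X|Y) = 0.2041×1.5784 + 0.2653×1.9156 + 0.3163×1.7249 + 0.2143×1.8329 = 1.7687 bits


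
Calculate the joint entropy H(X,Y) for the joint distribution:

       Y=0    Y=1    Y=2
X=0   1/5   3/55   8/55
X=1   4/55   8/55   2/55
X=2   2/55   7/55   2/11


H(X,Y) = -Σ p(x,y) log₂ p(x,y)
  p(0,0)=1/5: -0.2000 × log₂(0.2000) = 0.4644
  p(0,1)=3/55: -0.0545 × log₂(0.0545) = 0.2289
  p(0,2)=8/55: -0.1455 × log₂(0.1455) = 0.4046
  p(1,0)=4/55: -0.0727 × log₂(0.0727) = 0.2750
  p(1,1)=8/55: -0.1455 × log₂(0.1455) = 0.4046
  p(1,2)=2/55: -0.0364 × log₂(0.0364) = 0.1739
  p(2,0)=2/55: -0.0364 × log₂(0.0364) = 0.1739
  p(2,1)=7/55: -0.1273 × log₂(0.1273) = 0.3785
  p(2,2)=2/11: -0.1818 × log₂(0.1818) = 0.4472
H(X,Y) = 2.9508 bits


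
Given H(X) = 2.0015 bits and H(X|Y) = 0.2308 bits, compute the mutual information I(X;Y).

I(X;Y) = H(X) - H(X|Y)
I(X;Y) = 2.0015 - 0.2308 = 1.7707 bits


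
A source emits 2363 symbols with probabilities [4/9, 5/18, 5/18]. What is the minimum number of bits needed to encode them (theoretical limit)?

Entropy H = 1.5466 bits/symbol
Minimum bits = H × n = 1.5466 × 2363
= 3654.69 bits


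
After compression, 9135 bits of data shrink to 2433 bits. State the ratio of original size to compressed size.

Compression ratio = Original / Compressed
= 9135 / 2433 = 3.75:1


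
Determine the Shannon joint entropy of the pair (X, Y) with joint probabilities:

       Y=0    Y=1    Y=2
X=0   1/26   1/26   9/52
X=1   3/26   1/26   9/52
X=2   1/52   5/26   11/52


H(X,Y) = -Σ p(x,y) log₂ p(x,y)
  p(0,0)=1/26: -0.0385 × log₂(0.0385) = 0.1808
  p(0,1)=1/26: -0.0385 × log₂(0.0385) = 0.1808
  p(0,2)=9/52: -0.1731 × log₂(0.1731) = 0.4380
  p(1,0)=3/26: -0.1154 × log₂(0.1154) = 0.3595
  p(1,1)=1/26: -0.0385 × log₂(0.0385) = 0.1808
  p(1,2)=9/52: -0.1731 × log₂(0.1731) = 0.4380
  p(2,0)=1/52: -0.0192 × log₂(0.0192) = 0.1096
  p(2,1)=5/26: -0.1923 × log₂(0.1923) = 0.4574
  p(2,2)=11/52: -0.2115 × log₂(0.2115) = 0.4741
H(X,Y) = 2.8189 bits


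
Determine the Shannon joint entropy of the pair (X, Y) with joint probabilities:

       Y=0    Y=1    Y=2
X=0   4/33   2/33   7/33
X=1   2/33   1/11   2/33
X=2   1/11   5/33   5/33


H(X,Y) = -Σ p(x,y) log₂ p(x,y)
  p(0,0)=4/33: -0.1212 × log₂(0.1212) = 0.3690
  p(0,1)=2/33: -0.0606 × log₂(0.0606) = 0.2451
  p(0,2)=7/33: -0.2121 × log₂(0.2121) = 0.4745
  p(1,0)=2/33: -0.0606 × log₂(0.0606) = 0.2451
  p(1,1)=1/11: -0.0909 × log₂(0.0909) = 0.3145
  p(1,2)=2/33: -0.0606 × log₂(0.0606) = 0.2451
  p(2,0)=1/11: -0.0909 × log₂(0.0909) = 0.3145
  p(2,1)=5/33: -0.1515 × log₂(0.1515) = 0.4125
  p(2,2)=5/33: -0.1515 × log₂(0.1515) = 0.4125
H(X,Y) = 3.0329 bits


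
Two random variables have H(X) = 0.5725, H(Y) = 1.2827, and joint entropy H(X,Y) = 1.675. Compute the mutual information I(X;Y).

I(X;Y) = H(X) + H(Y) - H(X,Y)
I(X;Y) = 0.5725 + 1.2827 - 1.675 = 0.1802 bits


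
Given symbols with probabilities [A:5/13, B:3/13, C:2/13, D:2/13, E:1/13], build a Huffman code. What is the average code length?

Huffman tree construction:
Combine smallest probabilities repeatedly
Resulting codes:
  A: 11 (length 2)
  B: 01 (length 2)
  C: 101 (length 3)
  D: 00 (length 2)
  E: 100 (length 3)
Average length = Σ p(s) × length(s) = 2.2308 bits


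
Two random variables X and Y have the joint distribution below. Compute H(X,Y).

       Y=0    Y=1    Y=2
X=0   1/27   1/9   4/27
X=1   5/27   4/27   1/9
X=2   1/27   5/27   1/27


H(X,Y) = -Σ p(x,y) log₂ p(x,y)
  p(0,0)=1/27: -0.0370 × log₂(0.0370) = 0.1761
  p(0,1)=1/9: -0.1111 × log₂(0.1111) = 0.3522
  p(0,2)=4/27: -0.1481 × log₂(0.1481) = 0.4081
  p(1,0)=5/27: -0.1852 × log₂(0.1852) = 0.4505
  p(1,1)=4/27: -0.1481 × log₂(0.1481) = 0.4081
  p(1,2)=1/9: -0.1111 × log₂(0.1111) = 0.3522
  p(2,0)=1/27: -0.0370 × log₂(0.0370) = 0.1761
  p(2,1)=5/27: -0.1852 × log₂(0.1852) = 0.4505
  p(2,2)=1/27: -0.0370 × log₂(0.0370) = 0.1761
H(X,Y) = 2.9501 bits


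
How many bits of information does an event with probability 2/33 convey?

Information content I(x) = -log₂(p(x))
I = -log₂(2/33) = -log₂(0.0606)
I = 4.0444 bits


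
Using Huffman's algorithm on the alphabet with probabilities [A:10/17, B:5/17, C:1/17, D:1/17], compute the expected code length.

Huffman tree construction:
Combine smallest probabilities repeatedly
Resulting codes:
  A: 1 (length 1)
  B: 01 (length 2)
  C: 000 (length 3)
  D: 001 (length 3)
Average length = Σ p(s) × length(s) = 1.5294 bits


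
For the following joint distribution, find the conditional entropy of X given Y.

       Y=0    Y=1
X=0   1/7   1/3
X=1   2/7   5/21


H(X|Y) = Σ_y p(y) H(X|Y=y)
  p(Y=0) = 3/7, H(X|Y=0) = 0.9183
  p(Y=1) = 4/7, H(X|Y=1) = 0.9799
H(X|Y) = 0.4286×0.9183 + 0.5714×0.9799 = 0.9535 bits


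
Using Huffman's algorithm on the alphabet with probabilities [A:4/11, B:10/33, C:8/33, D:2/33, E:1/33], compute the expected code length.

Huffman tree construction:
Combine smallest probabilities repeatedly
Resulting codes:
  A: 0 (length 1)
  B: 10 (length 2)
  C: 111 (length 3)
  D: 1101 (length 4)
  E: 1100 (length 4)
Average length = Σ p(s) × length(s) = 2.0606 bits


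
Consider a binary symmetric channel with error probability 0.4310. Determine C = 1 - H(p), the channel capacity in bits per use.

For BSC with error probability p:
C = 1 - H(p) where H(p) is binary entropy
H(0.4310) = -0.4310 × log₂(0.4310) - 0.5690 × log₂(0.5690)
H(p) = 0.9862
C = 1 - 0.9862 = 0.0138 bits/use


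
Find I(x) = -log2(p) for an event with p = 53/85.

Information content I(x) = -log₂(p(x))
I = -log₂(53/85) = -log₂(0.6235)
I = 0.6815 bits


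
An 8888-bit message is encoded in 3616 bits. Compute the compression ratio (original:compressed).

Compression ratio = Original / Compressed
= 8888 / 3616 = 2.46:1


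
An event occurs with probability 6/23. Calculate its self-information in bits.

Information content I(x) = -log₂(p(x))
I = -log₂(6/23) = -log₂(0.2609)
I = 1.9386 bits


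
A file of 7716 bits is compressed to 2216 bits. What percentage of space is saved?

Space savings = (1 - Compressed/Original) × 100%
= (1 - 2216/7716) × 100%
= 71.28%


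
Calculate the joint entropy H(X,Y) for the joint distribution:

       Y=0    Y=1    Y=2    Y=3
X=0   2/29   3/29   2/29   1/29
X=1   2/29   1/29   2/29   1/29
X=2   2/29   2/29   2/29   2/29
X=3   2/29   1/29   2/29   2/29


H(X,Y) = -Σ p(x,y) log₂ p(x,y)
  p(0,0)=2/29: -0.0690 × log₂(0.0690) = 0.2661
  p(0,1)=3/29: -0.1034 × log₂(0.1034) = 0.3386
  p(0,2)=2/29: -0.0690 × log₂(0.0690) = 0.2661
  p(0,3)=1/29: -0.0345 × log₂(0.0345) = 0.1675
  p(1,0)=2/29: -0.0690 × log₂(0.0690) = 0.2661
  p(1,1)=1/29: -0.0345 × log₂(0.0345) = 0.1675
  p(1,2)=2/29: -0.0690 × log₂(0.0690) = 0.2661
  p(1,3)=1/29: -0.0345 × log₂(0.0345) = 0.1675
  p(2,0)=2/29: -0.0690 × log₂(0.0690) = 0.2661
  p(2,1)=2/29: -0.0690 × log₂(0.0690) = 0.2661
  p(2,2)=2/29: -0.0690 × log₂(0.0690) = 0.2661
  p(2,3)=2/29: -0.0690 × log₂(0.0690) = 0.2661
  p(3,0)=2/29: -0.0690 × log₂(0.0690) = 0.2661
  p(3,1)=1/29: -0.0345 × log₂(0.0345) = 0.1675
  p(3,2)=2/29: -0.0690 × log₂(0.0690) = 0.2661
  p(3,3)=2/29: -0.0690 × log₂(0.0690) = 0.2661
H(X,Y) = 3.9354 bits


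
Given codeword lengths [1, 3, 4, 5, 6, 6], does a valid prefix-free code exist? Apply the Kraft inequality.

Kraft inequality: Σ 2^(-l_i) ≤ 1 for prefix-free code
Calculating: 2^(-1) + 2^(-3) + 2^(-4) + 2^(-5) + 2^(-6) + 2^(-6)
= 0.5 + 0.125 + 0.0625 + 0.03125 + 0.015625 + 0.015625
= 0.7500
Since 0.7500 ≤ 1, prefix-free code exists


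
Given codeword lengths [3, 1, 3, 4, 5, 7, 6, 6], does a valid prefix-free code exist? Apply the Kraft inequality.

Kraft inequality: Σ 2^(-l_i) ≤ 1 for prefix-free code
Calculating: 2^(-3) + 2^(-1) + 2^(-3) + 2^(-4) + 2^(-5) + 2^(-7) + 2^(-6) + 2^(-6)
= 0.125 + 0.5 + 0.125 + 0.0625 + 0.03125 + 0.0078125 + 0.015625 + 0.015625
= 0.8828
Since 0.8828 ≤ 1, prefix-free code exists


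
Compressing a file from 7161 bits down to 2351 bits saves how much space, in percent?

Space savings = (1 - Compressed/Original) × 100%
= (1 - 2351/7161) × 100%
= 67.17%


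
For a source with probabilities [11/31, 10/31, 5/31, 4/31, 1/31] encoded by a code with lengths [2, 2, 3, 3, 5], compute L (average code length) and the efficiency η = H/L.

Average length L = Σ p_i × l_i = 2.3871 bits
Entropy H = 2.0225 bits
Efficiency η = H/L × 100% = 84.73%


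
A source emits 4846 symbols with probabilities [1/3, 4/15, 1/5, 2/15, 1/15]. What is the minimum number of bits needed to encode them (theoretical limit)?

Entropy H = 2.1493 bits/symbol
Minimum bits = H × n = 2.1493 × 4846
= 10415.29 bits


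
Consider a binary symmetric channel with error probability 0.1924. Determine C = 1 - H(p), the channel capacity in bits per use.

For BSC with error probability p:
C = 1 - H(p) where H(p) is binary entropy
H(0.1924) = -0.1924 × log₂(0.1924) - 0.8076 × log₂(0.8076)
H(p) = 0.7065
C = 1 - 0.7065 = 0.2935 bits/use


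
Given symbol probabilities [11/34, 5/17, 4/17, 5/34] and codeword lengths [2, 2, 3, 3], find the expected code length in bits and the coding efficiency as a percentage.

Average length L = Σ p_i × l_i = 2.3824 bits
Entropy H = 1.9439 bits
Efficiency η = H/L × 100% = 81.59%


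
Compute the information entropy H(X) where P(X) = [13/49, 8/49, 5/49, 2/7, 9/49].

H(X) = -Σ p(x) log₂ p(x)
  -13/49 × log₂(13/49) = 0.5079
  -8/49 × log₂(8/49) = 0.4269
  -5/49 × log₂(5/49) = 0.3360
  -2/7 × log₂(2/7) = 0.5164
  -9/49 × log₂(9/49) = 0.4490
H(X) = 2.2362 bits


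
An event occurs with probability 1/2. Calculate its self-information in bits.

Information content I(x) = -log₂(p(x))
I = -log₂(1/2) = -log₂(0.5000)
I = 1.0000 bits


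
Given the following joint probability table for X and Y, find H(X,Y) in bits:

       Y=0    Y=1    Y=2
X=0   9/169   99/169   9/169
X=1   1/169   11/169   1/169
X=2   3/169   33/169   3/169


H(X,Y) = -Σ p(x,y) log₂ p(x,y)
  p(0,0)=9/169: -0.0533 × log₂(0.0533) = 0.2253
  p(0,1)=99/169: -0.5858 × log₂(0.5858) = 0.4520
  p(0,2)=9/169: -0.0533 × log₂(0.0533) = 0.2253
  p(1,0)=1/169: -0.0059 × log₂(0.0059) = 0.0438
  p(1,1)=11/169: -0.0651 × log₂(0.0651) = 0.2565
  p(1,2)=1/169: -0.0059 × log₂(0.0059) = 0.0438
  p(2,0)=3/169: -0.0178 × log₂(0.0178) = 0.1032
  p(2,1)=33/169: -0.1953 × log₂(0.1953) = 0.4601
  p(2,2)=3/169: -0.0178 × log₂(0.0178) = 0.1032
H(X,Y) = 1.9133 bits


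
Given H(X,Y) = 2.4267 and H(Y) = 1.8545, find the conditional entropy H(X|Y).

Chain rule: H(X,Y) = H(X|Y) + H(Y)
H(X|Y) = H(X,Y) - H(Y) = 2.4267 - 1.8545 = 0.5722 bits


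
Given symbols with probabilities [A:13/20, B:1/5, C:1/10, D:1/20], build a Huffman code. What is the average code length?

Huffman tree construction:
Combine smallest probabilities repeatedly
Resulting codes:
  A: 1 (length 1)
  B: 01 (length 2)
  C: 001 (length 3)
  D: 000 (length 3)
Average length = Σ p(s) × length(s) = 1.5000 bits


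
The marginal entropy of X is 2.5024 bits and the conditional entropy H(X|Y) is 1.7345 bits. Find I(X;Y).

I(X;Y) = H(X) - H(X|Y)
I(X;Y) = 2.5024 - 1.7345 = 0.7679 bits


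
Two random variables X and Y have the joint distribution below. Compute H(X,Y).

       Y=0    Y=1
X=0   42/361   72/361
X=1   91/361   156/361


H(X,Y) = -Σ p(x,y) log₂ p(x,y)
  p(0,0)=42/361: -0.1163 × log₂(0.1163) = 0.3611
  p(0,1)=72/361: -0.1994 × log₂(0.1994) = 0.4639
  p(1,0)=91/361: -0.2521 × log₂(0.2521) = 0.5011
  p(1,1)=156/361: -0.4321 × log₂(0.4321) = 0.5231
H(X,Y) = 1.8492 bits


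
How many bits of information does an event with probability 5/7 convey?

Information content I(x) = -log₂(p(x))
I = -log₂(5/7) = -log₂(0.7143)
I = 0.4854 bits


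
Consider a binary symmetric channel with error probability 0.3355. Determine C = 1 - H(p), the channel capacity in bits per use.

For BSC with error probability p:
C = 1 - H(p) where H(p) is binary entropy
H(0.3355) = -0.3355 × log₂(0.3355) - 0.6645 × log₂(0.6645)
H(p) = 0.9204
C = 1 - 0.9204 = 0.0796 bits/use


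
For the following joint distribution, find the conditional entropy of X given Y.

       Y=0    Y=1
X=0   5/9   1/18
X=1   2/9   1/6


H(X|Y) = Σ_y p(y) H(X|Y=y)
  p(Y=0) = 7/9, H(X|Y=0) = 0.8631
  p(Y=1) = 2/9, H(X|Y=1) = 0.8113
H(X|Y) = 0.7778×0.8631 + 0.2222×0.8113 = 0.8516 bits


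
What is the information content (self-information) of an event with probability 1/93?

Information content I(x) = -log₂(p(x))
I = -log₂(1/93) = -log₂(0.0108)
I = 6.5392 bits


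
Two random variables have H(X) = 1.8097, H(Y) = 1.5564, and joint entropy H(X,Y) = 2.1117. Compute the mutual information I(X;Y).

I(X;Y) = H(X) + H(Y) - H(X,Y)
I(X;Y) = 1.8097 + 1.5564 - 2.1117 = 1.2544 bits


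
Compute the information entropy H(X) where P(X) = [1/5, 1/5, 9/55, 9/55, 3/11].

H(X) = -Σ p(x) log₂ p(x)
  -1/5 × log₂(1/5) = 0.4644
  -1/5 × log₂(1/5) = 0.4644
  -9/55 × log₂(9/55) = 0.4273
  -9/55 × log₂(9/55) = 0.4273
  -3/11 × log₂(3/11) = 0.5112
H(X) = 2.2946 bits


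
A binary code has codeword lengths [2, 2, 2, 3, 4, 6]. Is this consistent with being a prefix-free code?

Kraft inequality: Σ 2^(-l_i) ≤ 1 for prefix-free code
Calculating: 2^(-2) + 2^(-2) + 2^(-2) + 2^(-3) + 2^(-4) + 2^(-6)
= 0.25 + 0.25 + 0.25 + 0.125 + 0.0625 + 0.015625
= 0.9531
Since 0.9531 ≤ 1, prefix-free code exists


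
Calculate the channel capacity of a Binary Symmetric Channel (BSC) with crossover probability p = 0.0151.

For BSC with error probability p:
C = 1 - H(p) where H(p) is binary entropy
H(0.0151) = -0.0151 × log₂(0.0151) - 0.9849 × log₂(0.9849)
H(p) = 0.1130
C = 1 - 0.1130 = 0.8870 bits/use


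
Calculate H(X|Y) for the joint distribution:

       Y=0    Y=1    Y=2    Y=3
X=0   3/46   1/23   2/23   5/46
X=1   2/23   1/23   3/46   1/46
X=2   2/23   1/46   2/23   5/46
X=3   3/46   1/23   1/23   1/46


H(X|Y) = Σ_y p(y) H(X|Y=y)
  p(Y=0) = 7/23, H(X|Y=0) = 1.9852
  p(Y=1) = 7/46, H(X|Y=1) = 1.9502
  p(Y=2) = 13/46, H(X|Y=2) = 1.9501
  p(Y=3) = 6/23, H(X|Y=3) = 1.6500
H(X|Y) = 0.3043×1.9852 + 0.1522×1.9502 + 0.2826×1.9501 + 0.2609×1.6500 = 1.8825 bits


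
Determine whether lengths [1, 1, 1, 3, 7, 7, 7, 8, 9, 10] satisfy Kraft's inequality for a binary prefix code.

Kraft inequality: Σ 2^(-l_i) ≤ 1 for prefix-free code
Calculating: 2^(-1) + 2^(-1) + 2^(-1) + 2^(-3) + 2^(-7) + 2^(-7) + 2^(-7) + 2^(-8) + 2^(-9) + 2^(-10)
= 0.5 + 0.5 + 0.5 + 0.125 + 0.0078125 + 0.0078125 + 0.0078125 + 0.00390625 + 0.001953125 + 0.0009765625
= 1.6553
Since 1.6553 > 1, prefix-free code does not exist


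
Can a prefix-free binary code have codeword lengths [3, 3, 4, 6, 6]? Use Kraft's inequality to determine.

Kraft inequality: Σ 2^(-l_i) ≤ 1 for prefix-free code
Calculating: 2^(-3) + 2^(-3) + 2^(-4) + 2^(-6) + 2^(-6)
= 0.125 + 0.125 + 0.0625 + 0.015625 + 0.015625
= 0.3438
Since 0.3438 ≤ 1, prefix-free code exists


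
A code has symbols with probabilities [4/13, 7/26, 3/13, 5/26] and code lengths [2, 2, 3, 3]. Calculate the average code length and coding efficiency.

Average length L = Σ p_i × l_i = 2.4231 bits
Entropy H = 1.9785 bits
Efficiency η = H/L × 100% = 81.65%


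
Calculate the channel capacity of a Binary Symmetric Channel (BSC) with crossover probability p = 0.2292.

For BSC with error probability p:
C = 1 - H(p) where H(p) is binary entropy
H(0.2292) = -0.2292 × log₂(0.2292) - 0.7708 × log₂(0.7708)
H(p) = 0.7766
C = 1 - 0.7766 = 0.2234 bits/use


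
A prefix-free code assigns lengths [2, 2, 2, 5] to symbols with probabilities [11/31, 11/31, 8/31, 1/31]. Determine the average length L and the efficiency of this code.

Average length L = Σ p_i × l_i = 2.0968 bits
Entropy H = 1.7249 bits
Efficiency η = H/L × 100% = 82.27%


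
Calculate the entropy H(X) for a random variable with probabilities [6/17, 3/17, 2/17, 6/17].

H(X) = -Σ p(x) log₂ p(x)
  -6/17 × log₂(6/17) = 0.5303
  -3/17 × log₂(3/17) = 0.4416
  -2/17 × log₂(2/17) = 0.3632
  -6/17 × log₂(6/17) = 0.5303
H(X) = 1.8654 bits


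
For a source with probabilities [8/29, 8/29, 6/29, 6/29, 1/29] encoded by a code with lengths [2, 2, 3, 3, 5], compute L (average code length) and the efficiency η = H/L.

Average length L = Σ p_i × l_i = 2.5172 bits
Entropy H = 2.1332 bits
Efficiency η = H/L × 100% = 84.74%


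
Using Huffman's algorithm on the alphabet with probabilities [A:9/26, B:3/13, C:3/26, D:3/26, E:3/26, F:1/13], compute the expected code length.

Huffman tree construction:
Combine smallest probabilities repeatedly
Resulting codes:
  A: 11 (length 2)
  B: 01 (length 2)
  C: 001 (length 3)
  D: 100 (length 3)
  E: 101 (length 3)
  F: 000 (length 3)
Average length = Σ p(s) × length(s) = 2.4231 bits


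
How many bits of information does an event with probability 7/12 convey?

Information content I(x) = -log₂(p(x))
I = -log₂(7/12) = -log₂(0.5833)
I = 0.7776 bits


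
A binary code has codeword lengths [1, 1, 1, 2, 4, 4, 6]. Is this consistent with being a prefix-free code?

Kraft inequality: Σ 2^(-l_i) ≤ 1 for prefix-free code
Calculating: 2^(-1) + 2^(-1) + 2^(-1) + 2^(-2) + 2^(-4) + 2^(-4) + 2^(-6)
= 0.5 + 0.5 + 0.5 + 0.25 + 0.0625 + 0.0625 + 0.015625
= 1.8906
Since 1.8906 > 1, prefix-free code does not exist


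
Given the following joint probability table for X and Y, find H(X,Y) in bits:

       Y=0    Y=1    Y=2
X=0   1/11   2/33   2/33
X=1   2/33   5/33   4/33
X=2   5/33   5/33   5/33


H(X,Y) = -Σ p(x,y) log₂ p(x,y)
  p(0,0)=1/11: -0.0909 × log₂(0.0909) = 0.3145
  p(0,1)=2/33: -0.0606 × log₂(0.0606) = 0.2451
  p(0,2)=2/33: -0.0606 × log₂(0.0606) = 0.2451
  p(1,0)=2/33: -0.0606 × log₂(0.0606) = 0.2451
  p(1,1)=5/33: -0.1515 × log₂(0.1515) = 0.4125
  p(1,2)=4/33: -0.1212 × log₂(0.1212) = 0.3690
  p(2,0)=5/33: -0.1515 × log₂(0.1515) = 0.4125
  p(2,1)=5/33: -0.1515 × log₂(0.1515) = 0.4125
  p(2,2)=5/33: -0.1515 × log₂(0.1515) = 0.4125
H(X,Y) = 3.0688 bits


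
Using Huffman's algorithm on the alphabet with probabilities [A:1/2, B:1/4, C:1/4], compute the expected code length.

Huffman tree construction:
Combine smallest probabilities repeatedly
Resulting codes:
  A: 0 (length 1)
  B: 10 (length 2)
  C: 11 (length 2)
Average length = Σ p(s) × length(s) = 1.5000 bits


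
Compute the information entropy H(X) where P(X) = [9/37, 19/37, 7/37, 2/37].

H(X) = -Σ p(x) log₂ p(x)
  -9/37 × log₂(9/37) = 0.4961
  -19/37 × log₂(19/37) = 0.4938
  -7/37 × log₂(7/37) = 0.4545
  -2/37 × log₂(2/37) = 0.2275
H(X) = 1.6718 bits


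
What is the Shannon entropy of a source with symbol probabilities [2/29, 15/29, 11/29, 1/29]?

H(X) = -Σ p(x) log₂ p(x)
  -2/29 × log₂(2/29) = 0.2661
  -15/29 × log₂(15/29) = 0.4919
  -11/29 × log₂(11/29) = 0.5305
  -1/29 × log₂(1/29) = 0.1675
H(X) = 1.4560 bits


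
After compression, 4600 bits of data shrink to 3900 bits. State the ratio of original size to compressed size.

Compression ratio = Original / Compressed
= 4600 / 3900 = 1.18:1


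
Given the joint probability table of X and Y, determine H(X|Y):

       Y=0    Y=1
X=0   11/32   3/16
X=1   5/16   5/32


H(X|Y) = Σ_y p(y) H(X|Y=y)
  p(Y=0) = 21/32, H(X|Y=0) = 0.9984
  p(Y=1) = 11/32, H(X|Y=1) = 0.9940
H(X|Y) = 0.6562×0.9984 + 0.3438×0.9940 = 0.9969 bits


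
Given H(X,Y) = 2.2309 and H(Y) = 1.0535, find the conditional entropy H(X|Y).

Chain rule: H(X,Y) = H(X|Y) + H(Y)
H(X|Y) = H(X,Y) - H(Y) = 2.2309 - 1.0535 = 1.1774 bits


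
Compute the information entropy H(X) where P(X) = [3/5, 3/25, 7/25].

H(X) = -Σ p(x) log₂ p(x)
  -3/5 × log₂(3/5) = 0.4422
  -3/25 × log₂(3/25) = 0.3671
  -7/25 × log₂(7/25) = 0.5142
H(X) = 1.3235 bits


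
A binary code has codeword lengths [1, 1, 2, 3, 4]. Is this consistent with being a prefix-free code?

Kraft inequality: Σ 2^(-l_i) ≤ 1 for prefix-free code
Calculating: 2^(-1) + 2^(-1) + 2^(-2) + 2^(-3) + 2^(-4)
= 0.5 + 0.5 + 0.25 + 0.125 + 0.0625
= 1.4375
Since 1.4375 > 1, prefix-free code does not exist


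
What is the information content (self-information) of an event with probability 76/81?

Information content I(x) = -log₂(p(x))
I = -log₂(76/81) = -log₂(0.9383)
I = 0.0919 bits


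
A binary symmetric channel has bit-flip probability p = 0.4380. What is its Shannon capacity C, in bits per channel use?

For BSC with error probability p:
C = 1 - H(p) where H(p) is binary entropy
H(0.4380) = -0.4380 × log₂(0.4380) - 0.5620 × log₂(0.5620)
H(p) = 0.9889
C = 1 - 0.9889 = 0.0111 bits/use


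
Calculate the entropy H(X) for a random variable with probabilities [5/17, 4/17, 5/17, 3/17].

H(X) = -Σ p(x) log₂ p(x)
  -5/17 × log₂(5/17) = 0.5193
  -4/17 × log₂(4/17) = 0.4912
  -5/17 × log₂(5/17) = 0.5193
  -3/17 × log₂(3/17) = 0.4416
H(X) = 1.9713 bits


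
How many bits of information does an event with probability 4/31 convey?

Information content I(x) = -log₂(p(x))
I = -log₂(4/31) = -log₂(0.1290)
I = 2.9542 bits


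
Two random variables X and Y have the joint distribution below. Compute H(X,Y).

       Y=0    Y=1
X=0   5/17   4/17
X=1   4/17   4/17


H(X,Y) = -Σ p(x,y) log₂ p(x,y)
  p(0,0)=5/17: -0.2941 × log₂(0.2941) = 0.5193
  p(0,1)=4/17: -0.2353 × log₂(0.2353) = 0.4912
  p(1,0)=4/17: -0.2353 × log₂(0.2353) = 0.4912
  p(1,1)=4/17: -0.2353 × log₂(0.2353) = 0.4912
H(X,Y) = 1.9928 bits
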